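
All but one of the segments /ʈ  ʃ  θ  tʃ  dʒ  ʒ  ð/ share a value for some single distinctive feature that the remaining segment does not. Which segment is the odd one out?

ʈ

[distributed] groups all but one: /tʃ, ʃ, θ, dʒ, ð, ʒ/ share [+distributed] while /ʈ/ (voiceless retroflex stop) alone is [-distributed]. Removing any other segment would not leave a single-feature class that excludes it.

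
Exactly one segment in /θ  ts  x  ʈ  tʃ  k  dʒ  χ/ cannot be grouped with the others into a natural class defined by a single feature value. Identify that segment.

dʒ

[voice] groups all but one: /χ, ts, ʈ, θ, tʃ, k, x/ share [-voice] while /dʒ/ (voiced postalveolar affricate) alone is [+voice]. Removing any other segment would not leave a single-feature class that excludes it.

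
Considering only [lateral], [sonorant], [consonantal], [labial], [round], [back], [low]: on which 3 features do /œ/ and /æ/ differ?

[labial], [round], [low]

The two segments share [−lateral], [+sonorant], [−consonantal], [−back]. The only features from the list on which they differ: /œ/ is [+labial] while /æ/ is [−labial]; /œ/ is [+round] while /æ/ is [−round]; /œ/ is [−low] while /æ/ is [+low].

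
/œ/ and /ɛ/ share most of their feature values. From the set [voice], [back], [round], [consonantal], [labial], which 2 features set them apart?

/œ/ is the mid front rounded lax vowel and /ɛ/ is the mid front unrounded lax vowel. Both are [+voice], [−back], [−consonantal]. /œ/ is [+labial] while /ɛ/ is [−labial]; /œ/ is [+round] while /ɛ/ is [−round], so the distinguishing features are [labial], [round].

[labial], [round]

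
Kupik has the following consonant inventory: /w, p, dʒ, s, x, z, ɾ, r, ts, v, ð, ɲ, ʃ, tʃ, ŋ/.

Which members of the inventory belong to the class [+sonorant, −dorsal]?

Checking each segment against [+sonorant], [−dorsal]: /ɾ/ (alveolar tap), /r/ (alveolar trill) satisfy every feature; every other segment in the inventory fails at least one.

ɾ, r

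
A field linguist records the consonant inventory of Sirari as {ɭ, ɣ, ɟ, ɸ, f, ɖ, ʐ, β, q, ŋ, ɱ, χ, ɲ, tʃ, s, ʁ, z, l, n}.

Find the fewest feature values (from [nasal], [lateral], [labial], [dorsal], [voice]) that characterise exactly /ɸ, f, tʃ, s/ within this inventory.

/ɸ, f, tʃ, s/ are all [-voice], [-dorsal], and no other segment in the inventory matches both values. Dropping any one of them over-generates: [-dorsal] alone would also admit /ɭ, ɖ, ʐ, β, …/; [-voice] alone would also admit /q, χ/. No other single listed feature picks out exactly this set either, so fewer than two features will not do.

[-voice, -dorsal]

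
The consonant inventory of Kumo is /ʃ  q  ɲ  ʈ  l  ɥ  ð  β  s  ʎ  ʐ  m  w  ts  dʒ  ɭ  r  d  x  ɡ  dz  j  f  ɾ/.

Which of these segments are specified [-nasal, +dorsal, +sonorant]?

ɥ, ʎ, w, j

First, the [-nasal] segments are /ʃ, q, ʈ, l, ɥ, ð, β, s, ʎ, ʐ, w, ts, dʒ, ɭ, r, d, x, ɡ, dz, j, f, ɾ/.
Of those, [+dorsal] gives /q, ɥ, ʎ, w, x, ɡ, j/.
Among these, [+sonorant] leaves /ɥ, ʎ, w, j/.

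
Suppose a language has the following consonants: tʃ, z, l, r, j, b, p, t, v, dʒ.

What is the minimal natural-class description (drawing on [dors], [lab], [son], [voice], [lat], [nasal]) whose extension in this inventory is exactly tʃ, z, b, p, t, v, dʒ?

[−son]

Every target segment is [−sonorant] and no other inventory member is, so one feature is enough.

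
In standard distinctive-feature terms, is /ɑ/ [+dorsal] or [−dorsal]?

[+dorsal]

As the low back unrounded vowel, /ɑ/ is [+dorsal].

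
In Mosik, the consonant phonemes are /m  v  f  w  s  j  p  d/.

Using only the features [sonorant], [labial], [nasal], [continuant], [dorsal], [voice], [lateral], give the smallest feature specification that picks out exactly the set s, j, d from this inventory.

[−labial]

/s, j, d/ are exactly the [−labial] segments in the inventory, so a single feature suffices.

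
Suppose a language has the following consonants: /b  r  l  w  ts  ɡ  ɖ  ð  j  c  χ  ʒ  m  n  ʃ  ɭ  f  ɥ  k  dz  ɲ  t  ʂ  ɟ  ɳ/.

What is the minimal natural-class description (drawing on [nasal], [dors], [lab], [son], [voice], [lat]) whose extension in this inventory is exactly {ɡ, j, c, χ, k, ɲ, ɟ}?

[−lab, +dors]

The class [−labial], [+dorsal] has exactly /ɡ, j, c, χ, k, ɲ, ɟ/ as its extension in this inventory. No smaller conjunction from the listed features achieves this: [+dorsal] alone would also admit /w, ɥ/; [−labial] alone would also admit /r, l, ts, ɖ, …/; and checking the remaining single features turns up none with this extension.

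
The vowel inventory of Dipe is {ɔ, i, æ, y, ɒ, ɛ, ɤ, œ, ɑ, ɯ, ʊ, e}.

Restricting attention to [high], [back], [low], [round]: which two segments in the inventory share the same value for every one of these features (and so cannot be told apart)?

/ɛ/ (mid front unrounded lax vowel) and /e/ (mid front unrounded tense vowel) are both [-high], [-back], [-low], [-round], so none of the listed features separates them. (They do differ in [tense], which is not among the given features.) Every other pair in the inventory differs on at least one listed feature.

ɛ, e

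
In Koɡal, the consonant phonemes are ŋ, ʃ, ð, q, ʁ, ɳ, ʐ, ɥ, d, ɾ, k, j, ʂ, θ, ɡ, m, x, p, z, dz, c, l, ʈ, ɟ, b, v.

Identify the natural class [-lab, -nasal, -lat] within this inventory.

ʃ, ð, q, ʁ, ʐ, d, ɾ, k, j, ʂ, θ, ɡ, x, z, dz, c, ʈ, ɟ

Eliminate segments failing any feature: /ŋ, ɳ/ are [+nasal]; /ɥ, m, p, b, v/ are [+labial]; /l/ is [+lateral]. The remaining /ʃ, ð, q, ʁ, ʐ, d, ɾ, k, j, ʂ, θ, ɡ, x, z, dz, c, ʈ, ɟ/ satisfy [-labial], [-nasal], [-lateral].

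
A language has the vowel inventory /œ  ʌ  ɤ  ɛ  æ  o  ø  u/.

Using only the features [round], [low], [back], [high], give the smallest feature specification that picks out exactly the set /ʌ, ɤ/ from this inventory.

[+back, −round]

The class [+back], [−round] has exactly /ʌ, ɤ/ as its extension in this inventory. No smaller conjunction from the listed features achieves this: [−round] alone would also admit /ɛ, æ/; [+back] alone would also admit /o, u/; and checking the remaining single features turns up none with this extension.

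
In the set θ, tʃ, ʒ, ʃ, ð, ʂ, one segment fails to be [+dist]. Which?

ʂ

/ʂ/ is the voiceless retroflex fricative, which is [-distributed]; the rest — /ð, θ, ʃ, ʒ, tʃ/ — are [+distributed].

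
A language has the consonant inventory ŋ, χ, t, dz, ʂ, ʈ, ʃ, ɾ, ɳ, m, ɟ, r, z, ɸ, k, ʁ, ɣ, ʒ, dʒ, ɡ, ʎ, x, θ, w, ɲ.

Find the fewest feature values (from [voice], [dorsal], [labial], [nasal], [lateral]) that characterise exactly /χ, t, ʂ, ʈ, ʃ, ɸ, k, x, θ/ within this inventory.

/χ, t, ʂ, ʈ, ʃ, ɸ, k, x, θ/ are exactly the [−voice] segments in the inventory, so a single feature suffices.

[−voice]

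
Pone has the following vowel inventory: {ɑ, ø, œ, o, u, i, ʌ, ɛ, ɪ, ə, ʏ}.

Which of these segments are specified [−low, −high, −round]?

ʌ, ɛ, ə

The [−low] segments are /ø, œ, o, u, i, ʌ, ɛ, ɪ, ə, ʏ/.
Intersecting with [−high] gives /ø, œ, o, ʌ, ɛ, ə/.
Of those, [−round] leaves /ʌ, ɛ, ə/.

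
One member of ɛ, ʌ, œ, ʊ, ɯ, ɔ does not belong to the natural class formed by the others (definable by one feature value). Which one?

ɯ

The remaining segments after removing /ɯ/ share [−tense]; /ɯ/ (high back unrounded vowel) is [+tense]. For every other candidate removal, the leftover set fails to share any single feature value that the removed segment lacks.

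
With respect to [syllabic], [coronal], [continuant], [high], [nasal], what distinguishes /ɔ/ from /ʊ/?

[high]

/ɔ/ is the mid back rounded lax vowel and /ʊ/ is the high back rounded lax vowel. Both are [+syllabic], [-coronal], [+continuant], [-nasal]. /ɔ/ is [-high] while /ʊ/ is [+high], so the distinguishing feature is [high].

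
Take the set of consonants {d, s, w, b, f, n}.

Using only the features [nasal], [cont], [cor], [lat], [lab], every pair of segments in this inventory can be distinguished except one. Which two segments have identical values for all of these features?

w, f

Both /w/ and /f/ are [−nasal], [+continuant], [−coronal], [−lateral], [+labial]. Since the list omits [sonorant], [voice], [round] and [dorsal] — which do distinguish the labial-velar glide from the voiceless labiodental fricative — this pair collapses; all other pairs remain distinct.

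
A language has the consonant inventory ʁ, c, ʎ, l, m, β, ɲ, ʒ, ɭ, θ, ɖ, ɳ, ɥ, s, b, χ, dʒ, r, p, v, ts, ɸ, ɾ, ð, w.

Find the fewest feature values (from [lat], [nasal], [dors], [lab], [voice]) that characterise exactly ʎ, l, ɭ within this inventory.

The target set is precisely the extension of [+lateral] in this inventory.

[+lat]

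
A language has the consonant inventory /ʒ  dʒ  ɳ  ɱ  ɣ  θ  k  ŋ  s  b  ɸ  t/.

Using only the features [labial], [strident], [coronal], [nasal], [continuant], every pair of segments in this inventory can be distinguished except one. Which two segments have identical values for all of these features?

s, ʒ

/s/ (voiceless alveolar fricative) and /ʒ/ (voiced postalveolar fricative) are both [-labial], [+strident], [+coronal], [-nasal], [+continuant], so none of the listed features separates them. (They do differ in [voice], [anterior] and [distributed], which are not among the given features.) Every other pair in the inventory differs on at least one listed feature.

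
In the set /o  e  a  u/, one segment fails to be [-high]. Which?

u

/e, o, a/ are all [-high]; /u/ (high back rounded tense vowel) is [+high].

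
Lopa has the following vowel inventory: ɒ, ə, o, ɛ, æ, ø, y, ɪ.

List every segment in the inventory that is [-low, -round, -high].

Eliminate segments failing any feature: /ɒ, æ/ are [+low]; /o, ø, y/ are [+round]; /ɪ/ is [+high]. The remaining /ə, ɛ/ satisfy [-low], [-round], [-high].

ə, ɛ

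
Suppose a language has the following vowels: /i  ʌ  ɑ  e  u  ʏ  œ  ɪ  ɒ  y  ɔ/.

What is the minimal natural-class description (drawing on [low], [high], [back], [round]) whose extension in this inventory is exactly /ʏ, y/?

The class [+high], [-back], [+round] has exactly /ʏ, y/ as its extension in this inventory. No smaller conjunction from the listed features achieves this: [-back, +round] alone would also admit /œ/; [+high, +round] alone would also admit /u/; [+high, -back] alone would also admit /i, ɪ/; and checking the remaining two-feature bundles turns up none with this extension.

[+high, -back, +round]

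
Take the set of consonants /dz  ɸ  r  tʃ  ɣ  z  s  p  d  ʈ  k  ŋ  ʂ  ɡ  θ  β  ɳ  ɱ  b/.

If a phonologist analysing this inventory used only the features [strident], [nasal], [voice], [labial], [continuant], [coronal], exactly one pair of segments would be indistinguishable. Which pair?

/ʂ/ (voiceless retroflex fricative) and /s/ (voiceless alveolar fricative) are both [+strident], [−nasal], [−voice], [−labial], [+continuant], [+coronal], so none of the listed features separates them. (They do differ in [anterior], which is not among the given features.) Every other pair in the inventory differs on at least one listed feature.

ʂ, s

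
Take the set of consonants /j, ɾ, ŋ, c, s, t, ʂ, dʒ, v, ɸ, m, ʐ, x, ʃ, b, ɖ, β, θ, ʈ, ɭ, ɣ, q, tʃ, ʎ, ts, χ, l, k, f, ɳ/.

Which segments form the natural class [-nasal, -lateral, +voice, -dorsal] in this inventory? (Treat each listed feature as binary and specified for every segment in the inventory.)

ɾ, dʒ, v, ʐ, b, ɖ, β

Eliminate segments failing any feature: /j, ɣ/ are [+dorsal]; /ŋ, m, ɳ/ are [+nasal]; /c, s, t, ʂ, ɸ, x, ʃ, θ, ʈ, q, tʃ, ts, χ, k, f/ are [-voice]; /ɭ, ʎ, l/ are [+lateral]. The remaining /ɾ, dʒ, v, ʐ, b, ɖ, β/ satisfy [-nasal], [-lateral], [+voice], [-dorsal].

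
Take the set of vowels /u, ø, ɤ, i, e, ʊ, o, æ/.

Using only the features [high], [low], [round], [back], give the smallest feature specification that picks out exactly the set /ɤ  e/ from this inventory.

[-high, -low, -round]

The class [-high], [-low], [-round] has exactly /ɤ, e/ as its extension in this inventory. No smaller conjunction from the listed features achieves this: [-low, -round] alone would also admit /i/; [-high, -round] alone would also admit /æ/; [-high, -low] alone would also admit /ø, o/; and checking the remaining two-feature bundles turns up none with this extension.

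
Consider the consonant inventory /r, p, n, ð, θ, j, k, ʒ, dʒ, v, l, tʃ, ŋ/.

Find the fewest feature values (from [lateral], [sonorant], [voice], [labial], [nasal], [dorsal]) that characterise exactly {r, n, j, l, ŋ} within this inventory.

[+sonorant]

The target set is precisely the extension of [+sonorant] in this inventory.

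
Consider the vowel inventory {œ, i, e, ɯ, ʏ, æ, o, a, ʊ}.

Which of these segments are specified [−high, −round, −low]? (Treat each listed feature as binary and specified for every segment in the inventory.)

e

The [−high] segments are /œ, e, æ, o, a/.
Within that set, [−round] gives /e, æ, a/.
Intersecting with [−low] leaves /e/.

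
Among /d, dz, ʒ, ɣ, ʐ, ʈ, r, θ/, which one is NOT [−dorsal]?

Every segment except /ɣ/ is [−dorsal]. /ɣ/ (voiced velar fricative) is [+dorsal], so it is the exception.

ɣ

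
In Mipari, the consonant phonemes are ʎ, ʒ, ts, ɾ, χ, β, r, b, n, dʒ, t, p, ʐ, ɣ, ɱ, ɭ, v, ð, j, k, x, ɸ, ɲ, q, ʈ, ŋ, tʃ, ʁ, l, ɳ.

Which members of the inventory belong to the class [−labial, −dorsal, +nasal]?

Eliminate segments failing any feature: /ʎ, χ, ɣ, j, k, x, ɲ, q, ŋ, ʁ/ are [+dorsal]; /ʒ, ts, ɾ, r, dʒ, t, ʐ, ɭ, ð, ʈ, tʃ, l/ are [−nasal]; /β, b, p, ɱ, v, ɸ/ are [+labial]. The remaining /n, ɳ/ satisfy [−labial], [−dorsal], [+nasal].

n, ɳ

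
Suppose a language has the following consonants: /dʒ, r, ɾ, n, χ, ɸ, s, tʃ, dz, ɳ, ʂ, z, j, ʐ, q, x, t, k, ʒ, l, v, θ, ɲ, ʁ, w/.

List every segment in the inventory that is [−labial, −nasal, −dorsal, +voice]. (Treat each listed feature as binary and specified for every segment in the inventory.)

Among the inventory, the [−labial] segments are /dʒ, r, ɾ, n, χ, s, tʃ, dz, ɳ, ʂ, z, j, ʐ, q, x, t, k, ʒ, l, θ, ɲ, ʁ/.
Of those, [−nasal] gives /dʒ, r, ɾ, χ, s, tʃ, dz, ʂ, z, j, ʐ, q, x, t, k, ʒ, l, θ, ʁ/.
Then [−dorsal] gives /dʒ, r, ɾ, s, tʃ, dz, ʂ, z, ʐ, t, ʒ, l, θ/.
Intersecting with [+voice] leaves /dʒ, r, ɾ, dz, z, ʐ, ʒ, l/.

dʒ, r, ɾ, dz, z, ʐ, ʒ, l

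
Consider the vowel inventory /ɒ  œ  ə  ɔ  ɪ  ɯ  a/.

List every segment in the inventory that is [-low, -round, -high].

Checking each segment against [-low], [-round], [-high]: /ə/ (mid central vowel (schwa)) satisfies every feature; every other segment in the inventory fails at least one.

ə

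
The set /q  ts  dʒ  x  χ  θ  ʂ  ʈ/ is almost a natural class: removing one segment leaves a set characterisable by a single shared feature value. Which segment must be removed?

[voice] groups all but one: /θ, ʂ, x, ts, q, ʈ, χ/ share [−voice] while /dʒ/ (voiced postalveolar affricate) alone is [+voice]. Removing any other segment would not leave a single-feature class that excludes it.

dʒ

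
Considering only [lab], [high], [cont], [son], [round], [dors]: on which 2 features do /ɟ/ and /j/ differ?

[sonorant], [continuant]

The two segments share [−labial], [+high], [−round], [+dorsal]. The only features from the list on which they differ: /ɟ/ is [−sonorant] while /j/ is [+sonorant]; /ɟ/ is [−continuant] while /j/ is [+continuant].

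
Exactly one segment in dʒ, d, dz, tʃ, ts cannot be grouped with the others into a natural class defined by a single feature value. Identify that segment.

[delayed release] (equivalently [strident]) groups all but one: /ts, tʃ, dʒ, dz/ share [+delayed release] while /d/ (voiced alveolar stop) alone is [−delayed release]. Removing any other segment would not leave a single-feature class that excludes it.

d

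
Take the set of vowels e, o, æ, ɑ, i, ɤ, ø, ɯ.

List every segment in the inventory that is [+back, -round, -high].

ɑ, ɤ

Among the inventory, the [+back] segments are /o, ɑ, ɤ, ɯ/.
Among these, [-round] gives /ɑ, ɤ, ɯ/.
Among these, [-high] leaves /ɑ, ɤ/.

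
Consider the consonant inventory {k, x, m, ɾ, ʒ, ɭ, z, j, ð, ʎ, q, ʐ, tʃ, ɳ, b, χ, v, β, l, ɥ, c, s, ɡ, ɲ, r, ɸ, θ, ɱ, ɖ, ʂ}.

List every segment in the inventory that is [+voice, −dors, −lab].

ɾ, ʒ, ɭ, z, ð, ʐ, ɳ, l, r, ɖ

Checking each segment against [+voice], [−dorsal], [−labial]: /ɾ/ (alveolar tap), /ʒ/ (voiced postalveolar fricative), /ɭ/ (retroflex lateral approximant), /z/ (voiced alveolar fricative), /ð/ (voiced dental fricative), /ʐ/ (voiced retroflex fricative), among others, satisfy every feature; every other segment in the inventory fails at least one.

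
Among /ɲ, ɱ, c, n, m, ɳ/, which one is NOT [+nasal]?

Every segment except /c/ is [+nasal]. /c/ (voiceless palatal stop) is [−nasal], so it is the exception.

c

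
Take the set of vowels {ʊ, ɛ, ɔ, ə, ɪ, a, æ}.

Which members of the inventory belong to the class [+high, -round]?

First, the [+high] segments are /ʊ, ɪ/.
Within that set, [-round] leaves /ɪ/.

ɪ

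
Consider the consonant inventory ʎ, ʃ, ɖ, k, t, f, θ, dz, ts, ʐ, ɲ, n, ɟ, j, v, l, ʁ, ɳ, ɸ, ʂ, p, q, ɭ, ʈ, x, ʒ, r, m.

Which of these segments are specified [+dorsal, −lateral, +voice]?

ɲ, ɟ, j, ʁ

Eliminate segments failing any feature: /ʎ/ is [+lateral]; /ʃ, ɖ, t, f, θ, dz, ts, ʐ, n, v, l, ɳ, ɸ, ʂ, p, ɭ, ʈ, ʒ, r, m/ are [−dorsal]; /k, q, x/ are [−voice]. The remaining /ɲ, ɟ, j, ʁ/ satisfy [+dorsal], [−lateral], [+voice].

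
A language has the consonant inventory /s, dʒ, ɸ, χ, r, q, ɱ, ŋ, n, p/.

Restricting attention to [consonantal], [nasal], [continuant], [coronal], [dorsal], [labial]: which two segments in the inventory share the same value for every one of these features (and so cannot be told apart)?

r, s

Both /r/ and /s/ are [+consonantal], [-nasal], [+continuant], [+coronal], [-dorsal], [-labial]. Since the list omits [sonorant], [voice] and [strident] — which do distinguish the alveolar trill from the voiceless alveolar fricative — this pair collapses; all other pairs remain distinct.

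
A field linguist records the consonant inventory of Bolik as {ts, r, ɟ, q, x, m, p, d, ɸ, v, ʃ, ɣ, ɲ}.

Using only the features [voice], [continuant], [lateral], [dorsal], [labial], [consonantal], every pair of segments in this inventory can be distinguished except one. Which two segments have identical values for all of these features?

ɲ, ɟ

On the given features, /ɲ/ and /ɟ/ have an identical profile: [+voice], [-continuant], [-lateral], [+dorsal], [-labial], [+consonantal]. No other two segments in the inventory coincide on all 6 features. (They do differ in [sonorant] and [nasal], which are not among the given features.)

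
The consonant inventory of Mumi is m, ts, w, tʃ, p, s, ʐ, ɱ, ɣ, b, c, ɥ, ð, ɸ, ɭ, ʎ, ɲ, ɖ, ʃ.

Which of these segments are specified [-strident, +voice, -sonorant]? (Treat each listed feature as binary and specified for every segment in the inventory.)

ɣ, b, ð, ɖ

First, the [-strident] segments are /m, w, p, ɱ, ɣ, b, c, ɥ, ð, ɸ, ɭ, ʎ, ɲ, ɖ/.
Intersecting with [+voice] gives /m, w, ɱ, ɣ, b, ɥ, ð, ɭ, ʎ, ɲ, ɖ/.
Intersecting with [-sonorant] leaves /ɣ, b, ð, ɖ/.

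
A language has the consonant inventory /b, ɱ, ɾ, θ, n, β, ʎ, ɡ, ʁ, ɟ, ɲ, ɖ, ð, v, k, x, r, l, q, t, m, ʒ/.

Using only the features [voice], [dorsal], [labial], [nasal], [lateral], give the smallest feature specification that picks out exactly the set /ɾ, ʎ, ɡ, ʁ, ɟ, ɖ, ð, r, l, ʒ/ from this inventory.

/ɾ, ʎ, ɡ, ʁ, ɟ, ɖ, ð, r, l, ʒ/ are all [+voice], [-nasal], [-labial], and no other segment in the inventory matches all three values. Dropping any one of them over-generates: [-nasal, -labial] alone would also admit /θ, k, x, q, …/; [+voice, -labial] alone would also admit /n, ɲ/; [+voice, -nasal] alone would also admit /b, β, v/. No other combination of two listed features picks out exactly this set either, so fewer than three features will not do.

[+voice, -nasal, -labial]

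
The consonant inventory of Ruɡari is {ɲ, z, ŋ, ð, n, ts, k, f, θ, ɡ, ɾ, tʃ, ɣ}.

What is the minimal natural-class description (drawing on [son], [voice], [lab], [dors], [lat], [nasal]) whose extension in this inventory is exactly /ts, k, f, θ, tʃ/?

[−voice]

Every target segment is [−voice] and no other inventory member is, so one feature is enough.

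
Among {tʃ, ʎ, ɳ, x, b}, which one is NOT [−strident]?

Every segment except /tʃ/ is [−strident]. /tʃ/ (voiceless postalveolar affricate) is [+strident], so it is the exception.

tʃ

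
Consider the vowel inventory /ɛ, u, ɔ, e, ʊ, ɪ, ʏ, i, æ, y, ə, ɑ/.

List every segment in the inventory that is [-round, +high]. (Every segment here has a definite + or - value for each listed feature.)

ɪ, i

Eliminate segments failing any feature: /ɛ, e, æ, ə, ɑ/ are [-high]; /u, ɔ, ʊ, ʏ, y/ are [+round]. The remaining /ɪ, i/ satisfy [-round], [+high].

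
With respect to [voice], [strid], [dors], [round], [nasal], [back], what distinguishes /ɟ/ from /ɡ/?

[back]

/ɟ/ (voiced palatal stop) and /ɡ/ (voiced velar stop) agree on [+voice], [−strident], [+dorsal], [−round], [−nasal]. They differ on [back] (/ɟ/ [−], /ɡ/ [+]).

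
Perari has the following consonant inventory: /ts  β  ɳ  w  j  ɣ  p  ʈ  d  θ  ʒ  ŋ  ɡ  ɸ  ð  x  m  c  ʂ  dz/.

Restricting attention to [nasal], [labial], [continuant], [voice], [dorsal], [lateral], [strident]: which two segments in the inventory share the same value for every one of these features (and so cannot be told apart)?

On the given features, /j/ and /ɣ/ have an identical profile: [-nasal], [-labial], [+continuant], [+voice], [+dorsal], [-lateral], [-strident]. No other two segments in the inventory coincide on all 7 features. (They do differ in [sonorant] and [back], which are not among the given features.)

j, ɣ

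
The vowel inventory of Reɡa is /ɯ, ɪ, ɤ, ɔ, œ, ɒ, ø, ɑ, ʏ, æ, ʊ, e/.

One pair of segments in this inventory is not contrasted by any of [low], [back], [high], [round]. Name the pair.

On the given features, /œ/ and /ø/ have an identical profile: [-low], [-back], [-high], [+round]. No other two segments in the inventory coincide on all 4 features. (They do differ in [tense], which is not among the given features.)

œ, ø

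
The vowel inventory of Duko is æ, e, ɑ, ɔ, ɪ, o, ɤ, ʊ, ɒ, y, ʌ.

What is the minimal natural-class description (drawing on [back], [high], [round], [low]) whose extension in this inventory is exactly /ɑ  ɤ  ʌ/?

/ɑ, ɤ, ʌ/ are all [+back], [-round], and no other segment in the inventory matches both values. Dropping any one of them over-generates: [-round] alone would also admit /æ, e, ɪ/; [+back] alone would also admit /ɔ, o, ʊ, ɒ/. No other single listed feature picks out exactly this set either, so fewer than two features will not do.

[+back, -round]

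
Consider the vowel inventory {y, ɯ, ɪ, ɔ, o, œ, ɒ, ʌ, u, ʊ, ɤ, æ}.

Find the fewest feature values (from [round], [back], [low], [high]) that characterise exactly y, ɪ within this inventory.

Every target segment is [+high], [−back]; each remaining inventory member fails at least one of these. Each conjunct is needed — [−back] alone would also admit /œ, æ/; [+high] alone would also admit /ɯ, u, ʊ/ — and no other single listed feature has exactly this extension, so two is the minimum.

[+high, −back]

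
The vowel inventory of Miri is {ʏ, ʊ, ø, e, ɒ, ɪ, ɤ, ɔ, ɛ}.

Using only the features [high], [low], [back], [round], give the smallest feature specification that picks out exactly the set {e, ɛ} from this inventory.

[−high, −back, −round]

The class [−high], [−back], [−round] has exactly /e, ɛ/ as its extension in this inventory. No smaller conjunction from the listed features achieves this: [−back, −round] alone would also admit /ɪ/; [−high, −round] alone would also admit /ɤ/; [−high, −back] alone would also admit /ø/; and checking the remaining two-feature bundles turns up none with this extension.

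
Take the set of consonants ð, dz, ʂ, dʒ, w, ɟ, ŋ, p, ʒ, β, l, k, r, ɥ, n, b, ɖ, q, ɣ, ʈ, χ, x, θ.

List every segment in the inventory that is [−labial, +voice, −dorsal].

ð, dz, dʒ, ʒ, l, r, n, ɖ

Checking each segment against [−labial], [+voice], [−dorsal]: /ð/ (voiced dental fricative), /dz/ (voiced alveolar affricate), /dʒ/ (voiced postalveolar affricate), /ʒ/ (voiced postalveolar fricative), /l/ (alveolar lateral approximant), /r/ (alveolar trill), among others, satisfy every feature; every other segment in the inventory fails at least one.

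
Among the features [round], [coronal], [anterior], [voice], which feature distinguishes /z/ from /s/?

[voice]

The two segments share [−round], [+coronal], [+anterior]. The only feature from the list on which they differ: /z/ is [+voice] while /s/ is [−voice].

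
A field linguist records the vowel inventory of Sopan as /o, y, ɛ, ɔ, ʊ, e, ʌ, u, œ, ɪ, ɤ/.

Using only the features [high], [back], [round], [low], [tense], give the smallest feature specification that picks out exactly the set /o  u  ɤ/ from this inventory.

[+back, +tense]

/o, u, ɤ/ are all [+back], [+tense], and no other segment in the inventory matches both values. Dropping any one of them over-generates: [+tense] alone would also admit /y, e/; [+back] alone would also admit /ɔ, ʊ, ʌ/. No other single listed feature picks out exactly this set either, so fewer than two features will not do.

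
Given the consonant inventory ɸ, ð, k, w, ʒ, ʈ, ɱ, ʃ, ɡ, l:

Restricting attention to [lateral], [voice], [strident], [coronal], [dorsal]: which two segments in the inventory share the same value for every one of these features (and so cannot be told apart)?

ɡ, w

On the given features, /ɡ/ and /w/ have an identical profile: [−lateral], [+voice], [−strident], [−coronal], [+dorsal]. No other two segments in the inventory coincide on all 5 features. (They do differ in [sonorant], [continuant], [labial] and [round], which are not among the given features.)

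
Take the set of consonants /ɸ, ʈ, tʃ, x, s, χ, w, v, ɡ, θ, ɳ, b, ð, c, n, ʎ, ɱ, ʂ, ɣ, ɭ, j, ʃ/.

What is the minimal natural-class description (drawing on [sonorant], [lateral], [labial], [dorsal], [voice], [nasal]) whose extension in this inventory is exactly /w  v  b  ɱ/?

The class [+voice], [+labial] has exactly /w, v, b, ɱ/ as its extension in this inventory. No smaller conjunction from the listed features achieves this: [+labial] alone would also admit /ɸ/; [+voice] alone would also admit /ɡ, ɳ, ð, n, …/; and checking the remaining single features turns up none with this extension.

[+voice, +labial]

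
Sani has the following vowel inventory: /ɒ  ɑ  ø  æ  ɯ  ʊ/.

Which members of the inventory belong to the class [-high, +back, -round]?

ɑ

Checking each segment against [-high], [+back], [-round]: /ɑ/ (low back unrounded vowel) satisfies every feature; every other segment in the inventory fails at least one.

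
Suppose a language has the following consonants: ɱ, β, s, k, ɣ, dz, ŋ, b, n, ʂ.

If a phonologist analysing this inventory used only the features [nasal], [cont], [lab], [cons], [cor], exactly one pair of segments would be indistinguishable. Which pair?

/ʂ/ (voiceless retroflex fricative) and /s/ (voiceless alveolar fricative) are both [-nasal], [+continuant], [-labial], [+consonantal], [+coronal], so none of the listed features separates them. (They do differ in [anterior], which is not among the given features.) Every other pair in the inventory differs on at least one listed feature.

ʂ, s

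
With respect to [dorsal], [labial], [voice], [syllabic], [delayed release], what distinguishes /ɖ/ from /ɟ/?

The two segments share [-labial], [+voice], [-syllabic], [-delayed release]. The only feature from the list on which they differ: /ɖ/ is [-dorsal] while /ɟ/ is [+dorsal].

[dorsal]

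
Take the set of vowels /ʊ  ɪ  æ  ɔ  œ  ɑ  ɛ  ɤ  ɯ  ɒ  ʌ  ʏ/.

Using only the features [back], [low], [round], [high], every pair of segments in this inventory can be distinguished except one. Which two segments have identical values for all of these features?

ʌ, ɤ

Both /ʌ/ and /ɤ/ are [+back], [−low], [−round], [−high]. Since the list omits [tense] — which does distinguish the mid back unrounded lax vowel from the mid back unrounded tense vowel — this pair collapses; all other pairs remain distinct.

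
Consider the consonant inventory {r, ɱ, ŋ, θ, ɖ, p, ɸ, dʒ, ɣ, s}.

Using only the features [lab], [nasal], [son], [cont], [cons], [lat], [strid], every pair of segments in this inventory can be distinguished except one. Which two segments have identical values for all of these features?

ɣ, θ

Both /ɣ/ and /θ/ are [−labial], [−nasal], [−sonorant], [+continuant], [+consonantal], [−lateral], [−strident]. Since the list omits [voice], [coronal] and [dorsal] — which do distinguish the voiced velar fricative from the voiceless dental fricative — this pair collapses; all other pairs remain distinct.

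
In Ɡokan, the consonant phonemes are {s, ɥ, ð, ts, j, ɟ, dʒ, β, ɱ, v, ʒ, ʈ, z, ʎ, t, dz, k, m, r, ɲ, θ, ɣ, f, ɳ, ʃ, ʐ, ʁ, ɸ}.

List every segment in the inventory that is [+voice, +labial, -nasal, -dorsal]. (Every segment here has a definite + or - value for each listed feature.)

β, v

Eliminate segments failing any feature: /s, ts, ʈ, t, k, θ, f, ʃ, ɸ/ are [-voice]; /ɥ/ is [+dorsal]; /ð, j, ɟ, dʒ, ʒ, z, ʎ, dz, r, ɲ, ɣ, ɳ, ʐ, ʁ/ are [-labial]; /ɱ, m/ are [+nasal]. The remaining /β, v/ satisfy [+voice], [+labial], [-nasal], [-dorsal].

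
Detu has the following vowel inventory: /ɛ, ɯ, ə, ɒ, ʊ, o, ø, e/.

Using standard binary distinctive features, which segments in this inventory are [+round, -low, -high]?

Eliminate segments failing any feature: /ɛ, ɯ, ə, e/ are [-round]; /ɒ/ is [+low]; /ʊ/ is [+high]. The remaining /o, ø/ satisfy [+round], [-low], [-high].

o, ø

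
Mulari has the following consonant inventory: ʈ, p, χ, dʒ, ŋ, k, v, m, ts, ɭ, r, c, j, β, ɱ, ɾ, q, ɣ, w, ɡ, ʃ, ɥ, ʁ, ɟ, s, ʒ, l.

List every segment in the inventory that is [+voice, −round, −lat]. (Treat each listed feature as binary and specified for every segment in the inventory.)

dʒ, ŋ, v, m, r, j, β, ɱ, ɾ, ɣ, ɡ, ʁ, ɟ, ʒ

The [+voice] segments are /dʒ, ŋ, v, m, ɭ, r, j, β, ɱ, ɾ, ɣ, w, ɡ, ɥ, ʁ, ɟ, ʒ, l/.
Of those, [−round] gives /dʒ, ŋ, v, m, ɭ, r, j, β, ɱ, ɾ, ɣ, ɡ, ʁ, ɟ, ʒ, l/.
Intersecting with [−lateral] leaves /dʒ, ŋ, v, m, r, j, β, ɱ, ɾ, ɣ, ɡ, ʁ, ɟ, ʒ/.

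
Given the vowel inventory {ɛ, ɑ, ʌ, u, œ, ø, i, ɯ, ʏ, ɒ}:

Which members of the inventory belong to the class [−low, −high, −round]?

ɛ, ʌ

Among the inventory, the [−low] segments are /ɛ, ʌ, u, œ, ø, i, ɯ, ʏ/.
Within that set, [−high] gives /ɛ, ʌ, œ, ø/.
Intersecting with [−round] leaves /ɛ, ʌ/.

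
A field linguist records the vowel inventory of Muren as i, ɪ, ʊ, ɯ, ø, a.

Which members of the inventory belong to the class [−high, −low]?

ø

First, the [−high] segments are /ø, a/.
Then [−low] leaves /ø/.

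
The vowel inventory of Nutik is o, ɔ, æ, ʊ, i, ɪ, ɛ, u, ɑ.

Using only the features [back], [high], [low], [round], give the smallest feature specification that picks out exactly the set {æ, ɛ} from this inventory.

/æ, ɛ/ are all [-high], [-back], and no other segment in the inventory matches both values. Dropping any one of them over-generates: [-back] alone would also admit /i, ɪ/; [-high] alone would also admit /o, ɔ, ɑ/. No other single listed feature picks out exactly this set either, so fewer than two features will not do.

[-high, -back]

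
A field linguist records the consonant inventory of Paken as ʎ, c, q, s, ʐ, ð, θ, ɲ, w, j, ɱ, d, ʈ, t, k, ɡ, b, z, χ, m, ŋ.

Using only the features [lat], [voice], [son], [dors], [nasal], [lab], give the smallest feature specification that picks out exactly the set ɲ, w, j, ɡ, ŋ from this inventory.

[+voice, -lat, +dors]

Every target segment is [+voice], [-lateral], [+dorsal]; each remaining inventory member fails at least one of these. Each conjunct is needed — [-lateral, +dorsal] alone would also admit /c, q, k, χ/; [+voice, +dorsal] alone would also admit /ʎ/; [+voice, -lateral] alone would also admit /ʐ, ð, ɱ, d, …/ — and no other combination of two listed features has exactly this extension, so three is the minimum.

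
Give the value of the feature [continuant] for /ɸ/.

/ɸ/ is the voiceless bilabial fricative. The feature [continuant] marks segments produced without complete oral closure; /ɸ/ has this property, so it is [+continuant].

[+continuant]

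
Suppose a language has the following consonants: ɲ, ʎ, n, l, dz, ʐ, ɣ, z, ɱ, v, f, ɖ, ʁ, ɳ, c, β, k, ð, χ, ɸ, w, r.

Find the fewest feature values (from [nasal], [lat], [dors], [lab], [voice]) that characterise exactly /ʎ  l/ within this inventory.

[+lat]

/ʎ, l/ are exactly the [+lateral] segments in the inventory, so a single feature suffices.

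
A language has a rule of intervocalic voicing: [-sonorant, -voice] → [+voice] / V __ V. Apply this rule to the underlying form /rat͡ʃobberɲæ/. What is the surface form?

[rad͡ʒobberɲæ]

The only segment in the rule's environment that also matches [-sonorant, -voice] is /t͡ʃ/. Applying [+voice] turns the voiceless postalveolar affricate into /d͡ʒ/ (voiced postalveolar affricate), giving [rad͡ʒobberɲæ].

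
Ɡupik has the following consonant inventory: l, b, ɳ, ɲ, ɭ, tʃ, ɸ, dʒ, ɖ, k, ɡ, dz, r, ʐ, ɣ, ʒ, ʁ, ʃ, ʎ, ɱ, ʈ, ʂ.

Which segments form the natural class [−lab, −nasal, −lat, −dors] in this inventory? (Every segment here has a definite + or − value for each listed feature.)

tʃ, dʒ, ɖ, dz, r, ʐ, ʒ, ʃ, ʈ, ʂ

Checking each segment against [−labial], [−nasal], [−lateral], [−dorsal]: /tʃ/ (voiceless postalveolar affricate), /dʒ/ (voiced postalveolar affricate), /ɖ/ (voiced retroflex stop), /dz/ (voiced alveolar affricate), /r/ (alveolar trill), /ʐ/ (voiced retroflex fricative), among others, satisfy every feature; every other segment in the inventory fails at least one.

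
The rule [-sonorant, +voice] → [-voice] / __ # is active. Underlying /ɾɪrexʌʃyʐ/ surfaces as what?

[ɾɪrexʌʃyʂ]

/ʐ/ satisfies [-sonorant, +voice] and sits in __ #. The [-voice] counterpart of the voiced retroflex fricative is /ʂ/. Other segments in /ɾɪrexʌʃyʐ/ either fail the structural description or are not in the environment, so the surface form is [ɾɪrexʌʃyʂ].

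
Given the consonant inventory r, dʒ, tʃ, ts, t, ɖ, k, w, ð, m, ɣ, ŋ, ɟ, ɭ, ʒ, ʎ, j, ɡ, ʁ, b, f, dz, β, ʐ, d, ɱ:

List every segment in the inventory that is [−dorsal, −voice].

tʃ, ts, t, f

Eliminate segments failing any feature: /r, dʒ, ɖ, ð, m, ɭ, ʒ, b, dz, β, ʐ, d, ɱ/ are [+voice]; /k, w, ɣ, ŋ, ɟ, ʎ, j, ɡ, ʁ/ are [+dorsal]. The remaining /tʃ, ts, t, f/ satisfy [−dorsal], [−voice].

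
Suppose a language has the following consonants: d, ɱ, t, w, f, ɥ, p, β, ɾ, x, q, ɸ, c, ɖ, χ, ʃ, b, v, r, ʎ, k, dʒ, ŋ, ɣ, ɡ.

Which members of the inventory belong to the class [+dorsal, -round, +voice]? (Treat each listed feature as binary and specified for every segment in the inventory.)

Eliminate segments failing any feature: /d, ɱ, t, f, p, β, ɾ, ɸ, ɖ, ʃ, b, v, r, dʒ/ are [-dorsal]; /w, ɥ/ are [+round]; /x, q, c, χ, k/ are [-voice]. The remaining /ʎ, ŋ, ɣ, ɡ/ satisfy [+dorsal], [-round], [+voice].

ʎ, ŋ, ɣ, ɡ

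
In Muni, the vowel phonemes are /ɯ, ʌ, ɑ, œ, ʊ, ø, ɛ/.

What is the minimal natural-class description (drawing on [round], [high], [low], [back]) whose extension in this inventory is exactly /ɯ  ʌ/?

The class [-low], [+back], [-round] has exactly /ɯ, ʌ/ as its extension in this inventory. No smaller conjunction from the listed features achieves this: [+back, -round] alone would also admit /ɑ/; [-low, -round] alone would also admit /ɛ/; [-low, +back] alone would also admit /ʊ/; and checking the remaining two-feature bundles turns up none with this extension.

[-low, +back, -round]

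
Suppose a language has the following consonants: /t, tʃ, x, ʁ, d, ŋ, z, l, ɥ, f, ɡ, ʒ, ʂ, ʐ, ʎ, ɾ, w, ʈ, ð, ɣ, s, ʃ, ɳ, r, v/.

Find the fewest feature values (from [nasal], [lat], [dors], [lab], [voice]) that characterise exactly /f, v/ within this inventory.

[+lab, −dors]

The class [+labial], [−dorsal] has exactly /f, v/ as its extension in this inventory. No smaller conjunction from the listed features achieves this: [−dorsal] alone would also admit /t, tʃ, d, z, …/; [+labial] alone would also admit /ɥ, w/; and checking the remaining single features turns up none with this extension.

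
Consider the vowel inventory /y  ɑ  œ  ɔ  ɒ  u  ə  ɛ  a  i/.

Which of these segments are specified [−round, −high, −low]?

ə, ɛ

First, the [−round] segments are /ɑ, ə, ɛ, a, i/.
Then [−high] gives /ɑ, ə, ɛ, a/.
Within that set, [−low] leaves /ə, ɛ/.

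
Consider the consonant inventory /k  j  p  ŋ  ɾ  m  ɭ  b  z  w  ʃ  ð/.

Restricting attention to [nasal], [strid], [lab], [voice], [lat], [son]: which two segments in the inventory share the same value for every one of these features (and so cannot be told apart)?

ɾ, j

On the given features, /ɾ/ and /j/ have an identical profile: [-nasal], [-strident], [-labial], [+voice], [-lateral], [+sonorant]. No other two segments in the inventory coincide on all 6 features. (They do differ in [dorsal], which is not among the given features.)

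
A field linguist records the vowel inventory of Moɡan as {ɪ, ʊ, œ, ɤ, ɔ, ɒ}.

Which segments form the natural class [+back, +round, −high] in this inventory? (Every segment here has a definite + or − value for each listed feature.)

ɔ, ɒ

Checking each segment against [+back], [+round], [−high]: /ɔ/ (mid back rounded lax vowel), /ɒ/ (low back rounded vowel) satisfy every feature; every other segment in the inventory fails at least one.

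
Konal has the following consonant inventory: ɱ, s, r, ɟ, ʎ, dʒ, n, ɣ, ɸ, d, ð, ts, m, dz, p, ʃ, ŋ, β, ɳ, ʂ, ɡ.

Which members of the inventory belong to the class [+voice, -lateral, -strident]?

Checking each segment against [+voice], [-lateral], [-strident]: /ɱ/ (labiodental nasal), /r/ (alveolar trill), /ɟ/ (voiced palatal stop), /n/ (alveolar nasal), /ɣ/ (voiced velar fricative), /d/ (voiced alveolar stop), among others, satisfy every feature; every other segment in the inventory fails at least one.

ɱ, r, ɟ, n, ɣ, d, ð, m, ŋ, β, ɳ, ɡ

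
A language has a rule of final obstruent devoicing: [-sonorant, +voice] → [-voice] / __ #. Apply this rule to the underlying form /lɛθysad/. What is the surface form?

Only the final segment /d/ is both word-final and matches the structural description. It is a voiced alveolar stop, so [-sonorant, +voice] holds; changing it to [-voice] with all other features held fixed yields /t/ (voiceless alveolar stop). No other segment meets both the structural description and the environment, so the output is [lɛθysat].

[lɛθysat]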